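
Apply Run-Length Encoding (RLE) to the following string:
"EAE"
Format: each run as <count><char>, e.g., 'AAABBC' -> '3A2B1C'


Scanning runs left to right:
  i=0: run of 'E' x 1 -> '1E'
  i=1: run of 'A' x 1 -> '1A'
  i=2: run of 'E' x 1 -> '1E'

RLE = 1E1A1E


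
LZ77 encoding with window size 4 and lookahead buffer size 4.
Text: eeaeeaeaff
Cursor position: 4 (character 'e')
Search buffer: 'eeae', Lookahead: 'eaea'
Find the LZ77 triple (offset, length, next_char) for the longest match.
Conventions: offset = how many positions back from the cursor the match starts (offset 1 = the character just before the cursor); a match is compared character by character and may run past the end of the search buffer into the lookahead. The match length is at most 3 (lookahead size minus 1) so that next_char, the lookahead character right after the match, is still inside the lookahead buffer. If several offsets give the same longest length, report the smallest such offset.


Try each offset into the search buffer:
  offset=1 (pos 3, char 'e'): match length 1
  offset=2 (pos 2, char 'a'): match length 0
  offset=3 (pos 1, char 'e'): match length 3
  offset=4 (pos 0, char 'e'): match length 1
Longest match has length 3 at offset 3.
next_char = character at position 4 + 3 = 7 -> 'a'

Best match: offset=3, length=3 (matching 'eae' starting at position 1)
LZ77 triple: (3, 3, 'a')


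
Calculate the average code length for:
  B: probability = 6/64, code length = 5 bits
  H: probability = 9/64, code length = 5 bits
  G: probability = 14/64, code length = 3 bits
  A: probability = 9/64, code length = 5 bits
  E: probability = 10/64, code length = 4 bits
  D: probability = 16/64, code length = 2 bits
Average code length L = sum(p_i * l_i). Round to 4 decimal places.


Weighted contributions p_i * l_i:
  B: (6/64) * 5 = 30/64
  H: (9/64) * 5 = 45/64
  G: (14/64) * 3 = 42/64
  A: (9/64) * 5 = 45/64
  E: (10/64) * 4 = 40/64
  D: (16/64) * 2 = 32/64
Sum = (30 + 45 + 42 + 45 + 40 + 32)/64 = 234/64

L = 234/64 = 3.6563 bits/symbol


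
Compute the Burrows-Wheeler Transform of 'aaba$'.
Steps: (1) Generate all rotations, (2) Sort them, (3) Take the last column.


Rotations (sorted):
  0: $aaba -> last char: a
  1: a$aab -> last char: b
  2: aaba$ -> last char: $
  3: aba$a -> last char: a
  4: ba$aa -> last char: a


BWT = ab$aa


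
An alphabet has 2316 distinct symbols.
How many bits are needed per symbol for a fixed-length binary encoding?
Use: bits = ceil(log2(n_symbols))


log2(2316) = 11.1774
Bracket: 2^11 = 2048 < 2316 <= 2^12 = 4096
So ceil(log2(2316)) = 12

bits = ceil(log2(2316)) = ceil(11.1774) = 12 bits


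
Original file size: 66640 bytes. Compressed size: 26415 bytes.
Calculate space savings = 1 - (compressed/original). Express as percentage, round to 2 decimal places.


ratio = compressed/original = 26415/66640 = 0.396384
savings = 1 - ratio = 1 - 0.396384 = 0.603616
as a percentage: 0.603616 * 100 = 60.36%

Space savings = 1 - 26415/66640 = 60.36%


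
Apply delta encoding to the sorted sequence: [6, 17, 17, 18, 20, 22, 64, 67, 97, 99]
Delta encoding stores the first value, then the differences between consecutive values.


First value: 6
Deltas:
  17 - 6 = 11
  17 - 17 = 0
  18 - 17 = 1
  20 - 18 = 2
  22 - 20 = 2
  64 - 22 = 42
  67 - 64 = 3
  97 - 67 = 30
  99 - 97 = 2


Delta encoded: [6, 11, 0, 1, 2, 2, 42, 3, 30, 2]


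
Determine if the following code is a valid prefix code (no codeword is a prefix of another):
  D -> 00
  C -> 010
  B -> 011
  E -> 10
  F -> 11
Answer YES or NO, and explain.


Checking each pair (does one codeword prefix another?):
  D='00' vs C='010': no prefix
  D='00' vs B='011': no prefix
  D='00' vs E='10': no prefix
  D='00' vs F='11': no prefix
  C='010' vs D='00': no prefix
  C='010' vs B='011': no prefix
  C='010' vs E='10': no prefix
  C='010' vs F='11': no prefix
  B='011' vs D='00': no prefix
  B='011' vs C='010': no prefix
  B='011' vs E='10': no prefix
  B='011' vs F='11': no prefix
  E='10' vs D='00': no prefix
  E='10' vs C='010': no prefix
  E='10' vs B='011': no prefix
  E='10' vs F='11': no prefix
  F='11' vs D='00': no prefix
  F='11' vs C='010': no prefix
  F='11' vs B='011': no prefix
  F='11' vs E='10': no prefix
No violation found over all pairs.

YES -- this is a valid prefix code. No codeword is a prefix of any other codeword.


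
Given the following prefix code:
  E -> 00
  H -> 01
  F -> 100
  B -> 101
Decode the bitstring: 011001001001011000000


Decoding step by step:
Bits 01 -> H
Bits 100 -> F
Bits 100 -> F
Bits 100 -> F
Bits 101 -> B
Bits 100 -> F
Bits 00 -> E
Bits 00 -> E


Decoded message: HFFFBFEE


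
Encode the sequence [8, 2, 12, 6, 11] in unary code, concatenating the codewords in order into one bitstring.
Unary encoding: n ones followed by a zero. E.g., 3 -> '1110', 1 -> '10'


Encode each number as n ones followed by a terminating 0:
  8 -> 111111110 (9 bits)
  2 -> 110 (3 bits)
  12 -> 1111111111110 (13 bits)
  6 -> 1111110 (7 bits)
  11 -> 111111111110 (12 bits)
Total length = 9 + 3 + 13 + 7 + 12 = 44 bits.

Unary([8, 2, 12, 6, 11]) = 11111111011011111111111101111110111111111110 (44 bits)


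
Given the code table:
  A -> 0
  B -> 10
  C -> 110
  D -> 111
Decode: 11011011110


Decoding:
110 -> C
110 -> C
111 -> D
10 -> B


Result: CCDB


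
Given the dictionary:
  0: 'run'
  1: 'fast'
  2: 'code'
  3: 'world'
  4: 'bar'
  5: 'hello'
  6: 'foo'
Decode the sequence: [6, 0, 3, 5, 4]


Look up each index in the dictionary:
  6 -> 'foo'
  0 -> 'run'
  3 -> 'world'
  5 -> 'hello'
  4 -> 'bar'

Decoded: "foo run world hello bar"


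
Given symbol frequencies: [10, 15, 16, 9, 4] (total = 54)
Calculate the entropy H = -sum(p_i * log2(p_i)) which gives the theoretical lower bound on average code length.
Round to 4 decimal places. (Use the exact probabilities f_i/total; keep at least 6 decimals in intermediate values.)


Per-symbol terms -p_i * log2(p_i) with p_i = f_i/54:
  p = 10/54 = 0.185185: log2(p) = -2.432959, -p*log2(p) = 0.450548
  p = 15/54 = 0.277778: log2(p) = -1.847997, -p*log2(p) = 0.513332
  p = 16/54 = 0.296296: log2(p) = -1.754888, -p*log2(p) = 0.519967
  p = 9/54 = 0.166667: log2(p) = -2.584963, -p*log2(p) = 0.430827
  p = 4/54 = 0.074074: log2(p) = -3.754888, -p*log2(p) = 0.278140
H = 0.450548 + 0.513332 + 0.519967 + 0.430827 + 0.278140 = 2.192814

H = 2.1928 bits/symbol


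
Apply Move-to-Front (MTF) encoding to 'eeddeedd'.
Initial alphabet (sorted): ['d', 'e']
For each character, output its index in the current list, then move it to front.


MTF encoding:
'e': index 1 in ['d', 'e'] -> ['e', 'd']
'e': index 0 in ['e', 'd'] -> ['e', 'd']
'd': index 1 in ['e', 'd'] -> ['d', 'e']
'd': index 0 in ['d', 'e'] -> ['d', 'e']
'e': index 1 in ['d', 'e'] -> ['e', 'd']
'e': index 0 in ['e', 'd'] -> ['e', 'd']
'd': index 1 in ['e', 'd'] -> ['d', 'e']
'd': index 0 in ['d', 'e'] -> ['d', 'e']


Output: [1, 0, 1, 0, 1, 0, 1, 0]


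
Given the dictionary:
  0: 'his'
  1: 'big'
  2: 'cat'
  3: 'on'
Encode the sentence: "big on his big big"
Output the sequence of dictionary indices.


Look up each word in the dictionary:
  'big' -> 1
  'on' -> 3
  'his' -> 0
  'big' -> 1
  'big' -> 1

Encoded: [1, 3, 0, 1, 1]


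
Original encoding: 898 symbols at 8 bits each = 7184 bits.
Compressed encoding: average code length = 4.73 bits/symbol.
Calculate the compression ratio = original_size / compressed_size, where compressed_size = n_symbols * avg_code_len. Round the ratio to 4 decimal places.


original_size = n_symbols * orig_bits = 898 * 8 = 7184 bits
compressed_size = n_symbols * avg_code_len = 898 * 4.73 = 4247.54 bits
ratio = original_size / compressed_size = 7184 / 4247.54 = 1.6913

Compression ratio = 1.6913


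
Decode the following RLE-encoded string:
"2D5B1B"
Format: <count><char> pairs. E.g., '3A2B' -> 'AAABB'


Expanding each <count><char> pair:
  2D -> 'DD'
  5B -> 'BBBBB'
  1B -> 'B'

Decoded = DDBBBBBB


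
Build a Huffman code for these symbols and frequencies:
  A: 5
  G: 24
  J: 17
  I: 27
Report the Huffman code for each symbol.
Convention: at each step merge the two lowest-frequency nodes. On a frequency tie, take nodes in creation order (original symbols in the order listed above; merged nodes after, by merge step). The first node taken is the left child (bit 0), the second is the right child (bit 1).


Huffman tree construction:
Step 1: Merge A(5) + J(17) = 22
Step 2: Merge (A+J)(22) + G(24) = 46
Step 3: Merge I(27) + ((A+J)+G)(46) = 73
Read each symbol's code off the tree from the root (left child = 0, right child = 1).

Codes:
  A: 100 (length 3)
  G: 11 (length 2)
  J: 101 (length 3)
  I: 0 (length 1)
Average code length: 141/73 = 1.9315 bits/symbol


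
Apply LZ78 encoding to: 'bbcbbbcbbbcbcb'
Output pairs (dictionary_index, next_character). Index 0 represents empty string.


LZ78 encoding steps:
Dictionary: {0: ''}
Step 1: w='' (idx 0), next='b' -> output (0, 'b'), add 'b' as idx 1
Step 2: w='b' (idx 1), next='c' -> output (1, 'c'), add 'bc' as idx 2
Step 3: w='b' (idx 1), next='b' -> output (1, 'b'), add 'bb' as idx 3
Step 4: w='bc' (idx 2), next='b' -> output (2, 'b'), add 'bcb' as idx 4
Step 5: w='bb' (idx 3), next='c' -> output (3, 'c'), add 'bbc' as idx 5
Step 6: w='bcb' (idx 4), end of input -> output (4, '')


Encoded: [(0, 'b'), (1, 'c'), (1, 'b'), (2, 'b'), (3, 'c'), (4, '')]


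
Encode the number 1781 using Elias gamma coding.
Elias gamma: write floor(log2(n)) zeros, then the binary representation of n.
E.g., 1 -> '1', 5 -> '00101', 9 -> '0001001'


num_bits = floor(log2(1781)) + 1 = 11
leading_zeros = num_bits - 1 = 10
binary(1781) = 11011110101

Elias gamma(1781) = '0000000000' + '11011110101' = 000000000011011110101 (21 bits)


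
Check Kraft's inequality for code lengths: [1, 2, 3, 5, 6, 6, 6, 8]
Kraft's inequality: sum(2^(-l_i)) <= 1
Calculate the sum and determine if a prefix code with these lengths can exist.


Sum = 2^(-1) + 2^(-2) + 2^(-3) + 2^(-5) + 2^(-6) + 2^(-6) + 2^(-6) + 2^(-8)
    = 0.5 + 0.25 + 0.125 + 0.03125 + 0.015625 + 0.015625 + 0.015625 + 0.00390625
    = 245/256 = 0.95703125
Since 0.95703125 <= 1, Kraft's inequality IS satisfied.
A prefix code with these lengths CAN exist.

Kraft sum = 0.95703125. Satisfied.


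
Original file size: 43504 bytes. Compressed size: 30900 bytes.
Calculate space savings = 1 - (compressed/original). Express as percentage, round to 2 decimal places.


ratio = compressed/original = 30900/43504 = 0.71028
savings = 1 - ratio = 1 - 0.71028 = 0.28972
as a percentage: 0.28972 * 100 = 28.97%

Space savings = 1 - 30900/43504 = 28.97%


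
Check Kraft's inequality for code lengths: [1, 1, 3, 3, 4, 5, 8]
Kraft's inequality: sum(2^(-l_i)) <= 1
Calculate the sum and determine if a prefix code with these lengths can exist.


Sum = 2^(-1) + 2^(-1) + 2^(-3) + 2^(-3) + 2^(-4) + 2^(-5) + 2^(-8)
    = 0.5 + 0.5 + 0.125 + 0.125 + 0.0625 + 0.03125 + 0.00390625
    = 345/256 = 1.34765625
Since 1.34765625 > 1, Kraft's inequality is NOT satisfied.
A prefix code with these lengths CANNOT exist.

Kraft sum = 1.34765625. Not satisfied.


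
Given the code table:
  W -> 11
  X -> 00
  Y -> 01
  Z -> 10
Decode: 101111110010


Decoding:
10 -> Z
11 -> W
11 -> W
11 -> W
00 -> X
10 -> Z


Result: ZWWWXZ


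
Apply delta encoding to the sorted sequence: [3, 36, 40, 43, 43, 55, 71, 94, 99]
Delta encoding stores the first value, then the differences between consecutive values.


First value: 3
Deltas:
  36 - 3 = 33
  40 - 36 = 4
  43 - 40 = 3
  43 - 43 = 0
  55 - 43 = 12
  71 - 55 = 16
  94 - 71 = 23
  99 - 94 = 5


Delta encoded: [3, 33, 4, 3, 0, 12, 16, 23, 5]


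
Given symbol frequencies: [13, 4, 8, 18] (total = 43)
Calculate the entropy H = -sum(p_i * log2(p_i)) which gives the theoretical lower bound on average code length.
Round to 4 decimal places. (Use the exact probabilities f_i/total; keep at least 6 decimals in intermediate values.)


Per-symbol terms -p_i * log2(p_i) with p_i = f_i/43:
  p = 13/43 = 0.302326: log2(p) = -1.725825, -p*log2(p) = 0.521761
  p = 4/43 = 0.093023: log2(p) = -3.426265, -p*log2(p) = 0.318722
  p = 8/43 = 0.186047: log2(p) = -2.426265, -p*log2(p) = 0.451398
  p = 18/43 = 0.418605: log2(p) = -1.256340, -p*log2(p) = 0.525910
H = 0.521761 + 0.318722 + 0.451398 + 0.525910 = 1.817791

H = 1.8178 bits/symbol


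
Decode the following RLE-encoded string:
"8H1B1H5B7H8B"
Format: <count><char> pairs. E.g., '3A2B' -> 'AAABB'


Expanding each <count><char> pair:
  8H -> 'HHHHHHHH'
  1B -> 'B'
  1H -> 'H'
  5B -> 'BBBBB'
  7H -> 'HHHHHHH'
  8B -> 'BBBBBBBB'

Decoded = HHHHHHHHBHBBBBBHHHHHHHBBBBBBBB


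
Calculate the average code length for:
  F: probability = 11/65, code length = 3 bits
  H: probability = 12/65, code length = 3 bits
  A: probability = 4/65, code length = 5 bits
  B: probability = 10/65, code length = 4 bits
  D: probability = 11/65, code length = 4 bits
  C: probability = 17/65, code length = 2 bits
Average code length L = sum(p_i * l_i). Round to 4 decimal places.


Weighted contributions p_i * l_i:
  F: (11/65) * 3 = 33/65
  H: (12/65) * 3 = 36/65
  A: (4/65) * 5 = 20/65
  B: (10/65) * 4 = 40/65
  D: (11/65) * 4 = 44/65
  C: (17/65) * 2 = 34/65
Sum = (33 + 36 + 20 + 40 + 44 + 34)/65 = 207/65

L = 207/65 = 3.1846 bits/symbol


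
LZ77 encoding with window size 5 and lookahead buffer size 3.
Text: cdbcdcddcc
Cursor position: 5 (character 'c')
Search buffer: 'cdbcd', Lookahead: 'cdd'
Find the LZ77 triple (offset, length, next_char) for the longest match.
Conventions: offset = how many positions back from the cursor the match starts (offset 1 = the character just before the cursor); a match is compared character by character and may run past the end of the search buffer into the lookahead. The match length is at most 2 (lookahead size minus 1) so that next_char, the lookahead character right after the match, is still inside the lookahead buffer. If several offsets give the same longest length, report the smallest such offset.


Try each offset into the search buffer:
  offset=1 (pos 4, char 'd'): match length 0
  offset=2 (pos 3, char 'c'): match length 2
  offset=3 (pos 2, char 'b'): match length 0
  offset=4 (pos 1, char 'd'): match length 0
  offset=5 (pos 0, char 'c'): match length 2
Longest match has length 2, found at offsets 2, 5; take the smallest, offset 2.
next_char = character at position 5 + 2 = 7 -> 'd'

Best match: offset=2, length=2 (matching 'cd' starting at position 3)
LZ77 triple: (2, 2, 'd')


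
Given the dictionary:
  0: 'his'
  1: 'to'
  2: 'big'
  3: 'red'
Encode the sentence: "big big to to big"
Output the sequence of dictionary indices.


Look up each word in the dictionary:
  'big' -> 2
  'big' -> 2
  'to' -> 1
  'to' -> 1
  'big' -> 2

Encoded: [2, 2, 1, 1, 2]


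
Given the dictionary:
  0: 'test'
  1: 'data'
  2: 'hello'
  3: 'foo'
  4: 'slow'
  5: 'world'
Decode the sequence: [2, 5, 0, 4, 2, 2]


Look up each index in the dictionary:
  2 -> 'hello'
  5 -> 'world'
  0 -> 'test'
  4 -> 'slow'
  2 -> 'hello'
  2 -> 'hello'

Decoded: "hello world test slow hello hello"


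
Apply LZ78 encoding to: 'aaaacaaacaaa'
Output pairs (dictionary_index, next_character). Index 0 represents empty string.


LZ78 encoding steps:
Dictionary: {0: ''}
Step 1: w='' (idx 0), next='a' -> output (0, 'a'), add 'a' as idx 1
Step 2: w='a' (idx 1), next='a' -> output (1, 'a'), add 'aa' as idx 2
Step 3: w='a' (idx 1), next='c' -> output (1, 'c'), add 'ac' as idx 3
Step 4: w='aa' (idx 2), next='a' -> output (2, 'a'), add 'aaa' as idx 4
Step 5: w='' (idx 0), next='c' -> output (0, 'c'), add 'c' as idx 5
Step 6: w='aaa' (idx 4), end of input -> output (4, '')


Encoded: [(0, 'a'), (1, 'a'), (1, 'c'), (2, 'a'), (0, 'c'), (4, '')]


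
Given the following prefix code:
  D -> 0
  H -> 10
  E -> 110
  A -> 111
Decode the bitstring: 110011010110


Decoding step by step:
Bits 110 -> E
Bits 0 -> D
Bits 110 -> E
Bits 10 -> H
Bits 110 -> E


Decoded message: EDEHE


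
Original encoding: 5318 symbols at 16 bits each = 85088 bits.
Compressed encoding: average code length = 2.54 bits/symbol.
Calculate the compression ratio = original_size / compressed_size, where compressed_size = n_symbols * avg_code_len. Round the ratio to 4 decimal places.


original_size = n_symbols * orig_bits = 5318 * 16 = 85088 bits
compressed_size = n_symbols * avg_code_len = 5318 * 2.54 = 13507.72 bits
ratio = original_size / compressed_size = 85088 / 13507.72 = 6.2992

Compression ratio = 6.2992


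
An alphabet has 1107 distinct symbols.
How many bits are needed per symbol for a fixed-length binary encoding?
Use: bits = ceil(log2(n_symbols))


log2(1107) = 10.1124
Bracket: 2^10 = 1024 < 1107 <= 2^11 = 2048
So ceil(log2(1107)) = 11

bits = ceil(log2(1107)) = ceil(10.1124) = 11 bits


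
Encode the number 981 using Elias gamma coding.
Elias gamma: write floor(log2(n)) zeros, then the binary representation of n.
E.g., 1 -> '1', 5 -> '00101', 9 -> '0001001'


num_bits = floor(log2(981)) + 1 = 10
leading_zeros = num_bits - 1 = 9
binary(981) = 1111010101

Elias gamma(981) = '000000000' + '1111010101' = 0000000001111010101 (19 bits)


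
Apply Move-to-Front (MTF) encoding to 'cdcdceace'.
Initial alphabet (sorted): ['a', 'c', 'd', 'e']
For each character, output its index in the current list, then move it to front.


MTF encoding:
'c': index 1 in ['a', 'c', 'd', 'e'] -> ['c', 'a', 'd', 'e']
'd': index 2 in ['c', 'a', 'd', 'e'] -> ['d', 'c', 'a', 'e']
'c': index 1 in ['d', 'c', 'a', 'e'] -> ['c', 'd', 'a', 'e']
'd': index 1 in ['c', 'd', 'a', 'e'] -> ['d', 'c', 'a', 'e']
'c': index 1 in ['d', 'c', 'a', 'e'] -> ['c', 'd', 'a', 'e']
'e': index 3 in ['c', 'd', 'a', 'e'] -> ['e', 'c', 'd', 'a']
'a': index 3 in ['e', 'c', 'd', 'a'] -> ['a', 'e', 'c', 'd']
'c': index 2 in ['a', 'e', 'c', 'd'] -> ['c', 'a', 'e', 'd']
'e': index 2 in ['c', 'a', 'e', 'd'] -> ['e', 'c', 'a', 'd']


Output: [1, 2, 1, 1, 1, 3, 3, 2, 2]


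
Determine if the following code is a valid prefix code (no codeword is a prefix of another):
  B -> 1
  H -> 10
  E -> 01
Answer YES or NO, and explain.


Checking each pair (does one codeword prefix another?):
  B='1' vs H='10': prefix -- VIOLATION

NO -- this is NOT a valid prefix code. B (1) is a prefix of H (10).


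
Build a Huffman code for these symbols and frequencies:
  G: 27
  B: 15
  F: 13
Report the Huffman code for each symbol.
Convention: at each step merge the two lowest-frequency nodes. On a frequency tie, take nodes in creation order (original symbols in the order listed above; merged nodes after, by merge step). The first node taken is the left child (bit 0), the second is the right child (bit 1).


Huffman tree construction:
Step 1: Merge F(13) + B(15) = 28
Step 2: Merge G(27) + (F+B)(28) = 55
Read each symbol's code off the tree from the root (left child = 0, right child = 1).

Codes:
  G: 0 (length 1)
  B: 11 (length 2)
  F: 10 (length 2)
Average code length: 83/55 = 1.5091 bits/symbol


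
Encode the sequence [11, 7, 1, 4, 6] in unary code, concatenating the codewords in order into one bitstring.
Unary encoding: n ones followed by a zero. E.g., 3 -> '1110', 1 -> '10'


Encode each number as n ones followed by a terminating 0:
  11 -> 111111111110 (12 bits)
  7 -> 11111110 (8 bits)
  1 -> 10 (2 bits)
  4 -> 11110 (5 bits)
  6 -> 1111110 (7 bits)
Total length = 12 + 8 + 2 + 5 + 7 = 34 bits.

Unary([11, 7, 1, 4, 6]) = 1111111111101111111010111101111110 (34 bits)


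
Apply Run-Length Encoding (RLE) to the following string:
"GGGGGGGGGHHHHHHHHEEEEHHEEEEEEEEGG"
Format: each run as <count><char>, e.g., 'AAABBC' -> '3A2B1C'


Scanning runs left to right:
  i=0: run of 'G' x 9 -> '9G'
  i=9: run of 'H' x 8 -> '8H'
  i=17: run of 'E' x 4 -> '4E'
  i=21: run of 'H' x 2 -> '2H'
  i=23: run of 'E' x 8 -> '8E'
  i=31: run of 'G' x 2 -> '2G'

RLE = 9G8H4E2H8E2G


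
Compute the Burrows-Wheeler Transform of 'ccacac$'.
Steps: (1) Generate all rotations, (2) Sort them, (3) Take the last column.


Rotations (sorted):
  0: $ccacac -> last char: c
  1: ac$ccac -> last char: c
  2: acac$cc -> last char: c
  3: c$ccaca -> last char: a
  4: cac$cca -> last char: a
  5: cacac$c -> last char: c
  6: ccacac$ -> last char: $


BWT = cccaac$


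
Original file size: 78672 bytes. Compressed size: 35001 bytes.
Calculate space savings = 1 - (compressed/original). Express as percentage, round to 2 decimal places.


ratio = compressed/original = 35001/78672 = 0.444898
savings = 1 - ratio = 1 - 0.444898 = 0.555102
as a percentage: 0.555102 * 100 = 55.51%

Space savings = 1 - 35001/78672 = 55.51%


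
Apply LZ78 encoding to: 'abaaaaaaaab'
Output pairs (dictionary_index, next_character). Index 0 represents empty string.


LZ78 encoding steps:
Dictionary: {0: ''}
Step 1: w='' (idx 0), next='a' -> output (0, 'a'), add 'a' as idx 1
Step 2: w='' (idx 0), next='b' -> output (0, 'b'), add 'b' as idx 2
Step 3: w='a' (idx 1), next='a' -> output (1, 'a'), add 'aa' as idx 3
Step 4: w='aa' (idx 3), next='a' -> output (3, 'a'), add 'aaa' as idx 4
Step 5: w='aaa' (idx 4), next='b' -> output (4, 'b'), add 'aaab' as idx 5


Encoded: [(0, 'a'), (0, 'b'), (1, 'a'), (3, 'a'), (4, 'b')]


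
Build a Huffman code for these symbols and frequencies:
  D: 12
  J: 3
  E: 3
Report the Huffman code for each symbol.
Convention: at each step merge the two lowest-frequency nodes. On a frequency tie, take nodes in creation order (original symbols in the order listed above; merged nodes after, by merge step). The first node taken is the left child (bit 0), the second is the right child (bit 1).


Huffman tree construction:
Step 1: Merge J(3) + E(3) = 6
Step 2: Merge (J+E)(6) + D(12) = 18
Read each symbol's code off the tree from the root (left child = 0, right child = 1).

Codes:
  D: 1 (length 1)
  J: 00 (length 2)
  E: 01 (length 2)
Average code length: 24/18 = 1.3333 bits/symbol


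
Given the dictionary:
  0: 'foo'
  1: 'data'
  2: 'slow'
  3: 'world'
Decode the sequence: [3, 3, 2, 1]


Look up each index in the dictionary:
  3 -> 'world'
  3 -> 'world'
  2 -> 'slow'
  1 -> 'data'

Decoded: "world world slow data"


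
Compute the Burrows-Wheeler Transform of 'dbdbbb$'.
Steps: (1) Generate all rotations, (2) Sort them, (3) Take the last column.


Rotations (sorted):
  0: $dbdbbb -> last char: b
  1: b$dbdbb -> last char: b
  2: bb$dbdb -> last char: b
  3: bbb$dbd -> last char: d
  4: bdbbb$d -> last char: d
  5: dbbb$db -> last char: b
  6: dbdbbb$ -> last char: $


BWT = bbbddb$


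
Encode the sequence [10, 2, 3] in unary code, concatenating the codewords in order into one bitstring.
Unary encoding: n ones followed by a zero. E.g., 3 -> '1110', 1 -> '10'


Encode each number as n ones followed by a terminating 0:
  10 -> 11111111110 (11 bits)
  2 -> 110 (3 bits)
  3 -> 1110 (4 bits)
Total length = 11 + 3 + 4 = 18 bits.

Unary([10, 2, 3]) = 111111111101101110 (18 bits)


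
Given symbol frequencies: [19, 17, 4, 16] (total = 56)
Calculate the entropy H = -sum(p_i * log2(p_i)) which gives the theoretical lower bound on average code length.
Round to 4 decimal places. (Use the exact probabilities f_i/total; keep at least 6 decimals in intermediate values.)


Per-symbol terms -p_i * log2(p_i) with p_i = f_i/56:
  p = 19/56 = 0.339286: log2(p) = -1.559427, -p*log2(p) = 0.529091
  p = 17/56 = 0.303571: log2(p) = -1.719892, -p*log2(p) = 0.522110
  p = 4/56 = 0.071429: log2(p) = -3.807355, -p*log2(p) = 0.271954
  p = 16/56 = 0.285714: log2(p) = -1.807355, -p*log2(p) = 0.516387
H = 0.529091 + 0.522110 + 0.271954 + 0.516387 = 1.839542

H = 1.8395 bits/symbol


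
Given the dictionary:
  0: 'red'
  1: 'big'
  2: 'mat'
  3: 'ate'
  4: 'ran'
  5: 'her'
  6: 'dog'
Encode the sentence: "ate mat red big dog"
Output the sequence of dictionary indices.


Look up each word in the dictionary:
  'ate' -> 3
  'mat' -> 2
  'red' -> 0
  'big' -> 1
  'dog' -> 6

Encoded: [3, 2, 0, 1, 6]


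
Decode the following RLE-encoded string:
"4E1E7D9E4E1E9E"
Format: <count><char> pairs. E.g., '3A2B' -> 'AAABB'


Expanding each <count><char> pair:
  4E -> 'EEEE'
  1E -> 'E'
  7D -> 'DDDDDDD'
  9E -> 'EEEEEEEEE'
  4E -> 'EEEE'
  1E -> 'E'
  9E -> 'EEEEEEEEE'

Decoded = EEEEEDDDDDDDEEEEEEEEEEEEEEEEEEEEEEE


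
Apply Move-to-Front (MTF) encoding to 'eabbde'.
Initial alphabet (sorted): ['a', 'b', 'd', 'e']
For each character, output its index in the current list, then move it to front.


MTF encoding:
'e': index 3 in ['a', 'b', 'd', 'e'] -> ['e', 'a', 'b', 'd']
'a': index 1 in ['e', 'a', 'b', 'd'] -> ['a', 'e', 'b', 'd']
'b': index 2 in ['a', 'e', 'b', 'd'] -> ['b', 'a', 'e', 'd']
'b': index 0 in ['b', 'a', 'e', 'd'] -> ['b', 'a', 'e', 'd']
'd': index 3 in ['b', 'a', 'e', 'd'] -> ['d', 'b', 'a', 'e']
'e': index 3 in ['d', 'b', 'a', 'e'] -> ['e', 'd', 'b', 'a']


Output: [3, 1, 2, 0, 3, 3]


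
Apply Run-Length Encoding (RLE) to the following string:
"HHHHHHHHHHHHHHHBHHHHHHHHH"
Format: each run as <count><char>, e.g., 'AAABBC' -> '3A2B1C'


Scanning runs left to right:
  i=0: run of 'H' x 15 -> '15H'
  i=15: run of 'B' x 1 -> '1B'
  i=16: run of 'H' x 9 -> '9H'

RLE = 15H1B9H


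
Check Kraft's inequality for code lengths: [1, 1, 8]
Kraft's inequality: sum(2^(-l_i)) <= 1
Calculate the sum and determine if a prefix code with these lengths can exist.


Sum = 2^(-1) + 2^(-1) + 2^(-8)
    = 0.5 + 0.5 + 0.00390625
    = 257/256 = 1.00390625
Since 1.00390625 > 1, Kraft's inequality is NOT satisfied.
A prefix code with these lengths CANNOT exist.

Kraft sum = 1.00390625. Not satisfied.


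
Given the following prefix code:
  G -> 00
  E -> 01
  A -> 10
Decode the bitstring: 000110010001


Decoding step by step:
Bits 00 -> G
Bits 01 -> E
Bits 10 -> A
Bits 01 -> E
Bits 00 -> G
Bits 01 -> E


Decoded message: GEAEGE


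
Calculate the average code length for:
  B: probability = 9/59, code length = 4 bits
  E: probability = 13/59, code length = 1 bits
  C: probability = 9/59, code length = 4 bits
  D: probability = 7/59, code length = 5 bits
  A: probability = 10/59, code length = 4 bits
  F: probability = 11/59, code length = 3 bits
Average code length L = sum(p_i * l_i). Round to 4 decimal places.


Weighted contributions p_i * l_i:
  B: (9/59) * 4 = 36/59
  E: (13/59) * 1 = 13/59
  C: (9/59) * 4 = 36/59
  D: (7/59) * 5 = 35/59
  A: (10/59) * 4 = 40/59
  F: (11/59) * 3 = 33/59
Sum = (36 + 13 + 36 + 35 + 40 + 33)/59 = 193/59

L = 193/59 = 3.2712 bits/symbol


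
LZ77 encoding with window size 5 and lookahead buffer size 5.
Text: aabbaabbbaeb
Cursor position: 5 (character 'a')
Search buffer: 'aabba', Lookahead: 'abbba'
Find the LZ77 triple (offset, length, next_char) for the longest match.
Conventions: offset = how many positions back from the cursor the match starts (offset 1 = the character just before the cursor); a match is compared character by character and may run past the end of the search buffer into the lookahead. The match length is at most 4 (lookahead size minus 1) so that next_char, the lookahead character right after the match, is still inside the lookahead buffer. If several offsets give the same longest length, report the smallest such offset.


Try each offset into the search buffer:
  offset=1 (pos 4, char 'a'): match length 1
  offset=2 (pos 3, char 'b'): match length 0
  offset=3 (pos 2, char 'b'): match length 0
  offset=4 (pos 1, char 'a'): match length 3
  offset=5 (pos 0, char 'a'): match length 1
Longest match has length 3 at offset 4.
next_char = character at position 5 + 3 = 8 -> 'b'

Best match: offset=4, length=3 (matching 'abb' starting at position 1)
LZ77 triple: (4, 3, 'b')


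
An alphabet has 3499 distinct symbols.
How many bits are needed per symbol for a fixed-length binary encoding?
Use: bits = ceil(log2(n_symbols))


log2(3499) = 11.7727
Bracket: 2^11 = 2048 < 3499 <= 2^12 = 4096
So ceil(log2(3499)) = 12

bits = ceil(log2(3499)) = ceil(11.7727) = 12 bits


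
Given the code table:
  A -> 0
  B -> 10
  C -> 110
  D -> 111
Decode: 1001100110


Decoding:
10 -> B
0 -> A
110 -> C
0 -> A
110 -> C


Result: BACAC


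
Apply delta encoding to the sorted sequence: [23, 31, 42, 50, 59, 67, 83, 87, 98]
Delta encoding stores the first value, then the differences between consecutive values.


First value: 23
Deltas:
  31 - 23 = 8
  42 - 31 = 11
  50 - 42 = 8
  59 - 50 = 9
  67 - 59 = 8
  83 - 67 = 16
  87 - 83 = 4
  98 - 87 = 11


Delta encoded: [23, 8, 11, 8, 9, 8, 16, 4, 11]


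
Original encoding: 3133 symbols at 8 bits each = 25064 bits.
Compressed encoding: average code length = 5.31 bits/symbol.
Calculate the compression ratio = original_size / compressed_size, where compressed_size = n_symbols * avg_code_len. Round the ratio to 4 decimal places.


original_size = n_symbols * orig_bits = 3133 * 8 = 25064 bits
compressed_size = n_symbols * avg_code_len = 3133 * 5.31 = 16636.23 bits
ratio = original_size / compressed_size = 25064 / 16636.23 = 1.5066

Compression ratio = 1.5066


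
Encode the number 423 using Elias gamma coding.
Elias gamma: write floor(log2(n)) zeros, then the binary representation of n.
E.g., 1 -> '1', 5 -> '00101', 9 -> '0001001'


num_bits = floor(log2(423)) + 1 = 9
leading_zeros = num_bits - 1 = 8
binary(423) = 110100111

Elias gamma(423) = '00000000' + '110100111' = 00000000110100111 (17 bits)


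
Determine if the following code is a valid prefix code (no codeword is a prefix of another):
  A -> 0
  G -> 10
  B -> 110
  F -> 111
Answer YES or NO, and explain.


Checking each pair (does one codeword prefix another?):
  A='0' vs G='10': no prefix
  A='0' vs B='110': no prefix
  A='0' vs F='111': no prefix
  G='10' vs A='0': no prefix
  G='10' vs B='110': no prefix
  G='10' vs F='111': no prefix
  B='110' vs A='0': no prefix
  B='110' vs G='10': no prefix
  B='110' vs F='111': no prefix
  F='111' vs A='0': no prefix
  F='111' vs G='10': no prefix
  F='111' vs B='110': no prefix
No violation found over all pairs.

YES -- this is a valid prefix code. No codeword is a prefix of any other codeword.


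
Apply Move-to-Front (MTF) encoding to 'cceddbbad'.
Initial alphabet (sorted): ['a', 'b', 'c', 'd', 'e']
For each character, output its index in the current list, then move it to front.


MTF encoding:
'c': index 2 in ['a', 'b', 'c', 'd', 'e'] -> ['c', 'a', 'b', 'd', 'e']
'c': index 0 in ['c', 'a', 'b', 'd', 'e'] -> ['c', 'a', 'b', 'd', 'e']
'e': index 4 in ['c', 'a', 'b', 'd', 'e'] -> ['e', 'c', 'a', 'b', 'd']
'd': index 4 in ['e', 'c', 'a', 'b', 'd'] -> ['d', 'e', 'c', 'a', 'b']
'd': index 0 in ['d', 'e', 'c', 'a', 'b'] -> ['d', 'e', 'c', 'a', 'b']
'b': index 4 in ['d', 'e', 'c', 'a', 'b'] -> ['b', 'd', 'e', 'c', 'a']
'b': index 0 in ['b', 'd', 'e', 'c', 'a'] -> ['b', 'd', 'e', 'c', 'a']
'a': index 4 in ['b', 'd', 'e', 'c', 'a'] -> ['a', 'b', 'd', 'e', 'c']
'd': index 2 in ['a', 'b', 'd', 'e', 'c'] -> ['d', 'a', 'b', 'e', 'c']


Output: [2, 0, 4, 4, 0, 4, 0, 4, 2]


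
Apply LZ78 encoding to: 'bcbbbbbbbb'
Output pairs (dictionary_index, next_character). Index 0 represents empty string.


LZ78 encoding steps:
Dictionary: {0: ''}
Step 1: w='' (idx 0), next='b' -> output (0, 'b'), add 'b' as idx 1
Step 2: w='' (idx 0), next='c' -> output (0, 'c'), add 'c' as idx 2
Step 3: w='b' (idx 1), next='b' -> output (1, 'b'), add 'bb' as idx 3
Step 4: w='bb' (idx 3), next='b' -> output (3, 'b'), add 'bbb' as idx 4
Step 5: w='bbb' (idx 4), end of input -> output (4, '')


Encoded: [(0, 'b'), (0, 'c'), (1, 'b'), (3, 'b'), (4, '')]


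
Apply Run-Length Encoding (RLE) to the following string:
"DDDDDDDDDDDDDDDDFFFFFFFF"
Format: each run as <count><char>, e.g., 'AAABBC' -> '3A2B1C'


Scanning runs left to right:
  i=0: run of 'D' x 16 -> '16D'
  i=16: run of 'F' x 8 -> '8F'

RLE = 16D8F


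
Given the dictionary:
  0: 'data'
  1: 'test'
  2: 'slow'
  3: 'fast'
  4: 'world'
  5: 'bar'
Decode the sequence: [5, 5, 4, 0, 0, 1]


Look up each index in the dictionary:
  5 -> 'bar'
  5 -> 'bar'
  4 -> 'world'
  0 -> 'data'
  0 -> 'data'
  1 -> 'test'

Decoded: "bar bar world data data test"


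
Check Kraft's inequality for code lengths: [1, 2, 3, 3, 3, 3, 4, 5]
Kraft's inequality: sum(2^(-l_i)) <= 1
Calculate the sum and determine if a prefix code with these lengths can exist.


Sum = 2^(-1) + 2^(-2) + 2^(-3) + 2^(-3) + 2^(-3) + 2^(-3) + 2^(-4) + 2^(-5)
    = 0.5 + 0.25 + 0.125 + 0.125 + 0.125 + 0.125 + 0.0625 + 0.03125
    = 43/32 = 1.34375
Since 1.34375 > 1, Kraft's inequality is NOT satisfied.
A prefix code with these lengths CANNOT exist.

Kraft sum = 1.34375. Not satisfied.


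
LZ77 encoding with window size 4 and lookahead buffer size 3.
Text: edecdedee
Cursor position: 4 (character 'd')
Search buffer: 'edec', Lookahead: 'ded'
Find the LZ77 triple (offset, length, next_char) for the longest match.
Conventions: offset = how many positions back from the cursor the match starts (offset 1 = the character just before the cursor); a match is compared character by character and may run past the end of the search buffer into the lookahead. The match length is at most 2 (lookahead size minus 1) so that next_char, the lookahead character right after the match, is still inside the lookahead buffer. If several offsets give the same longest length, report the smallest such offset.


Try each offset into the search buffer:
  offset=1 (pos 3, char 'c'): match length 0
  offset=2 (pos 2, char 'e'): match length 0
  offset=3 (pos 1, char 'd'): match length 2
  offset=4 (pos 0, char 'e'): match length 0
Longest match has length 2 at offset 3.
next_char = character at position 4 + 2 = 6 -> 'd'

Best match: offset=3, length=2 (matching 'de' starting at position 1)
LZ77 triple: (3, 2, 'd')


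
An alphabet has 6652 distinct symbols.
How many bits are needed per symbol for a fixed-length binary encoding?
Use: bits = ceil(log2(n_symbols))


log2(6652) = 12.6996
Bracket: 2^12 = 4096 < 6652 <= 2^13 = 8192
So ceil(log2(6652)) = 13

bits = ceil(log2(6652)) = ceil(12.6996) = 13 bits


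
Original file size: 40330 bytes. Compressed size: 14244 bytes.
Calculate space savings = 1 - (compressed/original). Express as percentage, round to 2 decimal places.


ratio = compressed/original = 14244/40330 = 0.353186
savings = 1 - ratio = 1 - 0.353186 = 0.646814
as a percentage: 0.646814 * 100 = 64.68%

Space savings = 1 - 14244/40330 = 64.68%


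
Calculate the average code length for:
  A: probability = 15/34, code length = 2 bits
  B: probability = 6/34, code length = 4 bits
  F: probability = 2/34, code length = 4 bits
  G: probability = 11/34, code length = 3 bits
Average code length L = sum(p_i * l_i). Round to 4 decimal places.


Weighted contributions p_i * l_i:
  A: (15/34) * 2 = 30/34
  B: (6/34) * 4 = 24/34
  F: (2/34) * 4 = 8/34
  G: (11/34) * 3 = 33/34
Sum = (30 + 24 + 8 + 33)/34 = 95/34

L = 95/34 = 2.7941 bits/symbol


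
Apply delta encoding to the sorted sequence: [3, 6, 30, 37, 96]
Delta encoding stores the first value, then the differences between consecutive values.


First value: 3
Deltas:
  6 - 3 = 3
  30 - 6 = 24
  37 - 30 = 7
  96 - 37 = 59


Delta encoded: [3, 3, 24, 7, 59]


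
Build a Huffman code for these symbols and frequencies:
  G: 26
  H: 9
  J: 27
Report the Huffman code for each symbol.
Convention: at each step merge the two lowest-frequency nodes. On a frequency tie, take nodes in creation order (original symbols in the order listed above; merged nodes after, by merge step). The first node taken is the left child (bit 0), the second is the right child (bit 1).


Huffman tree construction:
Step 1: Merge H(9) + G(26) = 35
Step 2: Merge J(27) + (H+G)(35) = 62
Read each symbol's code off the tree from the root (left child = 0, right child = 1).

Codes:
  G: 11 (length 2)
  H: 10 (length 2)
  J: 0 (length 1)
Average code length: 97/62 = 1.5645 bits/symbol


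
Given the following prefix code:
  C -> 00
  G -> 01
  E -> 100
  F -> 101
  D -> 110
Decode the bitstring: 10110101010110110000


Decoding step by step:
Bits 101 -> F
Bits 101 -> F
Bits 01 -> G
Bits 01 -> G
Bits 01 -> G
Bits 101 -> F
Bits 100 -> E
Bits 00 -> C


Decoded message: FFGGGFEC


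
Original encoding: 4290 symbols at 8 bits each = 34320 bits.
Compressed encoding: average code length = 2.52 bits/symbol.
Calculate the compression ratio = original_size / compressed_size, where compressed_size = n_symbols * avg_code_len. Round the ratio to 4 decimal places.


original_size = n_symbols * orig_bits = 4290 * 8 = 34320 bits
compressed_size = n_symbols * avg_code_len = 4290 * 2.52 = 10810.8 bits
ratio = original_size / compressed_size = 34320 / 10810.8 = 3.1746

Compression ratio = 3.1746


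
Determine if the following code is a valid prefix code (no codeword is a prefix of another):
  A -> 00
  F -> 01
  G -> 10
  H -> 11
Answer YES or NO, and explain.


Checking each pair (does one codeword prefix another?):
  A='00' vs F='01': no prefix
  A='00' vs G='10': no prefix
  A='00' vs H='11': no prefix
  F='01' vs A='00': no prefix
  F='01' vs G='10': no prefix
  F='01' vs H='11': no prefix
  G='10' vs A='00': no prefix
  G='10' vs F='01': no prefix
  G='10' vs H='11': no prefix
  H='11' vs A='00': no prefix
  H='11' vs F='01': no prefix
  H='11' vs G='10': no prefix
No violation found over all pairs.

YES -- this is a valid prefix code. No codeword is a prefix of any other codeword.


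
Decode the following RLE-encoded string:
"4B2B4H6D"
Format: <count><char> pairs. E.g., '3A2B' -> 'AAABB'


Expanding each <count><char> pair:
  4B -> 'BBBB'
  2B -> 'BB'
  4H -> 'HHHH'
  6D -> 'DDDDDD'

Decoded = BBBBBBHHHHDDDDDD


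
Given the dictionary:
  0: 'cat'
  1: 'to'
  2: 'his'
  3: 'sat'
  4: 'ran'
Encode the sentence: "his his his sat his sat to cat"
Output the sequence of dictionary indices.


Look up each word in the dictionary:
  'his' -> 2
  'his' -> 2
  'his' -> 2
  'sat' -> 3
  'his' -> 2
  'sat' -> 3
  'to' -> 1
  'cat' -> 0

Encoded: [2, 2, 2, 3, 2, 3, 1, 0]


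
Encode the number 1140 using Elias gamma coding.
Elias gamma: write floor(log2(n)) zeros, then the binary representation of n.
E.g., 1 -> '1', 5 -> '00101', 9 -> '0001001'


num_bits = floor(log2(1140)) + 1 = 11
leading_zeros = num_bits - 1 = 10
binary(1140) = 10001110100

Elias gamma(1140) = '0000000000' + '10001110100' = 000000000010001110100 (21 bits)


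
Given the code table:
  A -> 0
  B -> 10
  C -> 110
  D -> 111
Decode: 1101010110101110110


Decoding:
110 -> C
10 -> B
10 -> B
110 -> C
10 -> B
111 -> D
0 -> A
110 -> C


Result: CBBCBDAC


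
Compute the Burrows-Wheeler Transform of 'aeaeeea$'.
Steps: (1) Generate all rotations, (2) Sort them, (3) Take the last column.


Rotations (sorted):
  0: $aeaeeea -> last char: a
  1: a$aeaeee -> last char: e
  2: aeaeeea$ -> last char: $
  3: aeeea$ae -> last char: e
  4: ea$aeaee -> last char: e
  5: eaeeea$a -> last char: a
  6: eea$aeae -> last char: e
  7: eeea$aea -> last char: a


BWT = ae$eeaea


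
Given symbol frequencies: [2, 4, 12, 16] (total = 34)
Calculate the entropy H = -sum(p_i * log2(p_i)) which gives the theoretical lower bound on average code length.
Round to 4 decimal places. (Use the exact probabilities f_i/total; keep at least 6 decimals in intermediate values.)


Per-symbol terms -p_i * log2(p_i) with p_i = f_i/34:
  p = 2/34 = 0.058824: log2(p) = -4.087463, -p*log2(p) = 0.240439
  p = 4/34 = 0.117647: log2(p) = -3.087463, -p*log2(p) = 0.363231
  p = 12/34 = 0.352941: log2(p) = -1.502500, -p*log2(p) = 0.530294
  p = 16/34 = 0.470588: log2(p) = -1.087463, -p*log2(p) = 0.511747
H = 0.240439 + 0.363231 + 0.530294 + 0.511747 = 1.645711

H = 1.6457 bits/symbol


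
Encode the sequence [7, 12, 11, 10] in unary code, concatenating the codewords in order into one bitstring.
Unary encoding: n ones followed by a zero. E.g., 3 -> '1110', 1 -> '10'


Encode each number as n ones followed by a terminating 0:
  7 -> 11111110 (8 bits)
  12 -> 1111111111110 (13 bits)
  11 -> 111111111110 (12 bits)
  10 -> 11111111110 (11 bits)
Total length = 8 + 13 + 12 + 11 = 44 bits.

Unary([7, 12, 11, 10]) = 11111110111111111111011111111111011111111110 (44 bits)


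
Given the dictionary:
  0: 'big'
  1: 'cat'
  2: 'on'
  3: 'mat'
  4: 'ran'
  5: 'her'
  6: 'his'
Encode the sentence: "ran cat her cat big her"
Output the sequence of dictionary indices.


Look up each word in the dictionary:
  'ran' -> 4
  'cat' -> 1
  'her' -> 5
  'cat' -> 1
  'big' -> 0
  'her' -> 5

Encoded: [4, 1, 5, 1, 0, 5]
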